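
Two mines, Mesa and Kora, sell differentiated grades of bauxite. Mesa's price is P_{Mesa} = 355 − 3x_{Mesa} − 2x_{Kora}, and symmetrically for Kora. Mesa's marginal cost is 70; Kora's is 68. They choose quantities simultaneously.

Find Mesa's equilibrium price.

176.5

Mine Mesa's profit: π = x_{Mesa}(355 − 3x_{Mesa} − 2x_{Kora}) − 70x_{Mesa}.
∂π/∂x_{Mesa} = 285 − 6x_{Mesa} − 2x_{Kora} = 0 ⇒ x_{Mesa} = 47.5 − (1/3)x_{Kora}.
Similarly x_{Kora} = 287/6 − (1/3)x_{Mesa}.
Plugging x_{Kora} into Mesa's best response: x_{Mesa} = 47.5 − (1/3)(287/6 − (1/3)x_{Mesa}) ⇒ (8/9)x_{Mesa} = 284/9, so x_{Mesa} = 35.5.
Then x_{Kora} = 287/6 − (1/3)·35.5 = 36.
P_{Mesa} = 355 − 3·35.5 − 2·36 = 176.5.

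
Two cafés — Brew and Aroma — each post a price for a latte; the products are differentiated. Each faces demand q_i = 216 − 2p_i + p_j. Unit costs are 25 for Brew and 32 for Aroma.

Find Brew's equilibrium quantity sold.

Brew's profit: π = (p_{Brew} − 25)(216 − 2p_{Brew} + p_{Aroma}).
∂π/∂p_{Brew} = 266 − 4p_{Brew} + p_{Aroma} = 0 ⇒ p_{Brew} = 66.5 + 0.25p_{Aroma}.
Similarly p_{Aroma} = 70 + 0.25p_{Brew}.
Plugging p_{Aroma} into Brew's best response: p_{Brew} = 66.5 + 0.25(70 + 0.25p_{Brew}) ⇒ 0.9375p_{Brew} = 84, so p_{Brew} = 89.6.
Then p_{Aroma} = 70 + 0.25·89.6 = 92.4.
q_{Brew} = 216 − 2·89.6 + 92.4 = 129.2.

129.2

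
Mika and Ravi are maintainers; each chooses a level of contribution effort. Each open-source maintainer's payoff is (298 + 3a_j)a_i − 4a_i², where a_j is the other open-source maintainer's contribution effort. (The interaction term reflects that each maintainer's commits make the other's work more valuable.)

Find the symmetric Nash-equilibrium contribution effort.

Mika's payoff is (298 + 3a_R)a_M − 4a_M².
∂π/∂a_M = 298 + 3a_R − 8a_M = 0, so a_M = 37.25 + 0.375a_R.
Setting a_M = a_R in the reaction function: a_M = 37.25 + 0.375a_M, so a_M = 37.25 / 0.625 = 59.6.

59.6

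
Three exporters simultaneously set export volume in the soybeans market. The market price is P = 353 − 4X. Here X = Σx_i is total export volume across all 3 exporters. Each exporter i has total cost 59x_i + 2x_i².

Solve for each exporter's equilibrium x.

A representative exporter's profit is π_i = x_i(353 − 4X) − 59x_i − 2x_i², with X = x_i + Σ_{j≠i} x_j.
First-order condition: 294 − 12x_i − 4Σ_{j≠i} x_j = 0.
Imposing symmetry (x_j = x for all j) turns Σ_{j≠i} x_j into 2x, so 294 = 20x and x = 14.7.

14.7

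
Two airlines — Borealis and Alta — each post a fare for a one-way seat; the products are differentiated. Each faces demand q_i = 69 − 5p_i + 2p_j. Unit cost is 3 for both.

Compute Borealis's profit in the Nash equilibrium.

281.25

Borealis's profit: π = (p_{Borealis} − 3)(69 − 5p_{Borealis} + 2p_{Alta}).
∂π/∂p_{Borealis} = 84 − 10p_{Borealis} + 2p_{Alta} = 0 ⇒ p_{Borealis} = 8.4 + 0.2p_{Alta}.
Setting p_{Borealis} = p_{Alta} in the reaction function: p_{Borealis} = 8.4 + 0.2p_{Borealis}, so p_{Borealis} = 8.4 / 0.8 = 10.5.
q_{Borealis} = 69 − 5·10.5 + 2·10.5 = 37.5.
Profit = (10.5 − 3)·37.5 = 281.25.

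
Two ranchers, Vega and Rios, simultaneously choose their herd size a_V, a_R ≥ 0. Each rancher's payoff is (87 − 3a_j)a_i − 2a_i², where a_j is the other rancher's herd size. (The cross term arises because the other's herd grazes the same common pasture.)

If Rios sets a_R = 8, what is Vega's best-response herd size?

15.75

Vega's payoff is (87 − 3a_R)a_V − 2a_V².
∂π/∂a_V = 87 − 3a_R − 4a_V = 0, so a_V = 21.75 − 0.75a_R.
At a_R = 8: a_V = 21.75 − 0.75·8 = 15.75.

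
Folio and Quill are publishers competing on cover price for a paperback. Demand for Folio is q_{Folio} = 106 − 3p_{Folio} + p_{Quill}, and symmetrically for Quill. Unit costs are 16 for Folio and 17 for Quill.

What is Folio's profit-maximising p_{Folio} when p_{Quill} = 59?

Folio's profit: π = (p_{Folio} − 16)(106 − 3p_{Folio} + p_{Quill}).
∂π/∂p_{Folio} = 154 − 6p_{Folio} + p_{Quill} = 0 ⇒ p_{Folio} = 77/3 + (1/6)p_{Quill}.
At p_{Quill} = 59: p_{Folio} = 77/3 + (1/6)·59 = 35.5.

35.5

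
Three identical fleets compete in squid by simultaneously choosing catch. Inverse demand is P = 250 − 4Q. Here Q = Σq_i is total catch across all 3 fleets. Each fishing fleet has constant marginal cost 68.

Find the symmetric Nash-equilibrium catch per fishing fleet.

11.375

A representative fishing fleet's profit is π_i = q_i(250 − 4Q) − 68q_i, with Q = q_i + Σ_{j≠i} q_j.
First-order condition: 182 − 8q_i − 4Σ_{j≠i} q_j = 0.
In a symmetric equilibrium every fishing fleet chooses the same q, so Σ_{j≠i} q_j = 2q. The condition becomes 182 − 16q = 0, giving q = 182/16 = 11.375.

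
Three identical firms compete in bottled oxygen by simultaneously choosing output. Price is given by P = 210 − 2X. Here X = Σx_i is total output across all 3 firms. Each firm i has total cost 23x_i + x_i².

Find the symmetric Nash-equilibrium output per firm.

18.7

A representative firm's profit is π_i = x_i(210 − 2X) − 23x_i − x_i², with X = x_i + Σ_{j≠i} x_j.
First-order condition: 187 − 6x_i − 2Σ_{j≠i} x_j = 0.
With identical firms, set every x_j = x: then 187 − 6x − 4x = 0, i.e. x = 187/10 = 18.7.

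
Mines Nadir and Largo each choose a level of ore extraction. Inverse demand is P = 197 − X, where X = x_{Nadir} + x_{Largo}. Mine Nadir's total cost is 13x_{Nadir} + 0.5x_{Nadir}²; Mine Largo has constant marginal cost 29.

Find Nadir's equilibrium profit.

2400

Mine Nadir's profit: π = x_{Nadir}(197 − (x_{Nadir} + x_{Largo})) − 13x_{Nadir} − 0.5x_{Nadir}².
∂π/∂x_{Nadir} = 184 − 3x_{Nadir} − x_{Largo} = 0, so x_{Nadir} = 184/3 − (1/3)x_{Largo}.
For Largo: ∂π/∂x_{Largo} = 168 − 2x_{Largo} − x_{Nadir} = 0 ⇒ x_{Largo} = 84 − 0.5x_{Nadir}.
Solving the two reaction functions simultaneously: (1 − (−1/3)(−0.5))x_{Nadir} = 184/3 − (1/3)·84, so (5/6)x_{Nadir} = 100/3 and x_{Nadir} = 40.
Then x_{Largo} = 84 − 0.5·40 = 64.
Price P = 197 − 104 = 93.
Nadir's profit: (93 − 13)·40 − 0.5(40)² = 2400.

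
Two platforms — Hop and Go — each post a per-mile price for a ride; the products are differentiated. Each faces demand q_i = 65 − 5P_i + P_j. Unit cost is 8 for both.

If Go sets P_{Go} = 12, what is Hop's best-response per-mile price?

Hop's profit: π = (P_{Hop} − 8)(65 − 5P_{Hop} + P_{Go}).
∂π/∂P_{Hop} = 105 − 10P_{Hop} + P_{Go} = 0 ⇒ P_{Hop} = 10.5 + 0.1P_{Go}.
At P_{Go} = 12: P_{Hop} = 10.5 + 0.1·12 = 11.7.

11.7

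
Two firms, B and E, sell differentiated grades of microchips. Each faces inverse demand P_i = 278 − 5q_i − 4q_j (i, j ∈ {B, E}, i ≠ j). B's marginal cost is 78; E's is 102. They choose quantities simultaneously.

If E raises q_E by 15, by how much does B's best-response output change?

-6

Firm B's profit: π = q_B(278 − 5q_B − 4q_E) − 78q_B.
∂π/∂q_B = 200 − 10q_B − 4q_E = 0 ⇒ q_B = 20 − 0.4q_E.
The reaction-function slope is −0.4, so a 15-unit rise in q_E moves q_B by −0.4 × 15 = −6. B's best response falls — the actions are strategic substitutes.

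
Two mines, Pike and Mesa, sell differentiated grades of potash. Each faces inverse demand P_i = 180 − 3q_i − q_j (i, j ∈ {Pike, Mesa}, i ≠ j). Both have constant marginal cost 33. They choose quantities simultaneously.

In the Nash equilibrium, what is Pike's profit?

Mine Pike's profit: π = q_{Pike}(180 − 3q_{Pike} − q_{Mesa}) − 33q_{Pike}.
∂π/∂q_{Pike} = 147 − 6q_{Pike} − q_{Mesa} = 0 ⇒ q_{Pike} = 24.5 − (1/6)q_{Mesa}.
By symmetry q_{Mesa} = q_{Pike}; substituting into the reaction function, (7/6)q_{Pike} = 24.5 and q_{Pike} = 21.
P_{Pike} = 180 − 3·21 − 21 = 96.
Profit = (96 − 33)·21 = 1323.

1323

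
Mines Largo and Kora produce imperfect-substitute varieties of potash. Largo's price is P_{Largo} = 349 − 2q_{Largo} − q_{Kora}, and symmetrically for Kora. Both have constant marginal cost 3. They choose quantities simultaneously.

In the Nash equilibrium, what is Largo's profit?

Mine Largo's profit: π = q_{Largo}(349 − 2q_{Largo} − q_{Kora}) − 3q_{Largo}.
∂π/∂q_{Largo} = 346 − 4q_{Largo} − q_{Kora} = 0 ⇒ q_{Largo} = 86.5 − 0.25q_{Kora}.
The game is symmetric, so in equilibrium q_{Kora} = q_{Largo}: the reaction function gives 1.25q_{Largo} = 86.5, hence q_{Largo} = 69.2.
P_{Largo} = 349 − 2·69.2 − 69.2 = 141.4.
Profit = (141.4 − 3)·69.2 = 9577.28.

9577.28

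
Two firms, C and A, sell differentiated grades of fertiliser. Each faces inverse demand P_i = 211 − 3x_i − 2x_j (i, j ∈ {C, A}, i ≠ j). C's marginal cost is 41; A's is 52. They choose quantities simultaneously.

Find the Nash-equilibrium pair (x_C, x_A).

Firm C's profit: π = x_C(211 − 3x_C − 2x_A) − 41x_C.
∂π/∂x_C = 170 − 6x_C − 2x_A = 0 ⇒ x_C = 85/3 − (1/3)x_A.
Similarly x_A = 26.5 − (1/3)x_C.
Solving the two reaction functions simultaneously: (1 − (−1/3)(−1/3))x_C = 85/3 − (1/3)·26.5, so (8/9)x_C = 19.5 and x_C = 21.9375.
Then x_A = 26.5 − (1/3)·21.9375 = 19.1875.

21.9375, 19.1875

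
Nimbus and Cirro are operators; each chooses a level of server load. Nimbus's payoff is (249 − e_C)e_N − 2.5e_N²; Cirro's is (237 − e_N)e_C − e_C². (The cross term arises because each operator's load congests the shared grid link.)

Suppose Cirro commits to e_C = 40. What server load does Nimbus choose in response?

Expanding Nimbus's payoff: 249e_N − e_Ce_N − 2.5e_N².
∂π/∂e_N = 249 − e_C − 5e_N = 0, so e_N = 49.8 − 0.2e_C.
At e_C = 40: e_N = 49.8 − 0.2·40 = 41.8.

41.8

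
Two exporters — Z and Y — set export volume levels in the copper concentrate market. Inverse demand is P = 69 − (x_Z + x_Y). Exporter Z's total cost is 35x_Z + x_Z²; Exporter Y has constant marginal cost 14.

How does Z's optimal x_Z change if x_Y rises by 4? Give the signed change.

Exporter Z's profit: π = x_Z(69 − (x_Z + x_Y)) − 35x_Z − x_Z².
∂π/∂x_Z = 34 − 4x_Z − x_Y = 0, so x_Z = 8.5 − 0.25x_Y.
The reaction-function slope is −0.25, so a 4-unit rise in x_Y moves x_Z by −0.25 × 4 = −1. Z's best response falls — the actions are strategic substitutes.

-1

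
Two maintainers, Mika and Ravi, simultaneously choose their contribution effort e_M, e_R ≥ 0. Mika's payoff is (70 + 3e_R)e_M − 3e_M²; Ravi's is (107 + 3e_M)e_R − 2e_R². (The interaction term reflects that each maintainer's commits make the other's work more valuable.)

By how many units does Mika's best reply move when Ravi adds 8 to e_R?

Expanding Mika's payoff: 70e_M + 3e_Re_M − 3e_M².
∂π/∂e_M = 70 + 3e_R − 6e_M = 0, so e_M = 35/3 + 0.5e_R.
The reaction-function slope is 0.5, so an 8-unit rise in e_R moves e_M by 0.5 × 8 = 4. Mika's best response rises — the actions are strategic complements.

4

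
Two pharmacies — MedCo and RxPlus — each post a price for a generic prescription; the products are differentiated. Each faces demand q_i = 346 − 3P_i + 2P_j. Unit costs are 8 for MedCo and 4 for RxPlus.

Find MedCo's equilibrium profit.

21042.1875

MedCo's profit: π = (P_{MedCo} − 8)(346 − 3P_{MedCo} + 2P_{RxPlus}).
∂π/∂P_{MedCo} = 370 − 6P_{MedCo} + 2P_{RxPlus} = 0 ⇒ P_{MedCo} = 185/3 + (1/3)P_{RxPlus}.
Similarly P_{RxPlus} = 179/3 + (1/3)P_{MedCo}.
Plugging P_{RxPlus} into MedCo's best response: P_{MedCo} = 185/3 + (1/3)(179/3 + (1/3)P_{MedCo}) ⇒ (8/9)P_{MedCo} = 734/9, so P_{MedCo} = 91.75.
Then P_{RxPlus} = 179/3 + (1/3)·91.75 = 90.25.
q_{MedCo} = 346 − 3·91.75 + 2·90.25 = 251.25.
Profit = (91.75 − 8)·251.25 = 21042.1875.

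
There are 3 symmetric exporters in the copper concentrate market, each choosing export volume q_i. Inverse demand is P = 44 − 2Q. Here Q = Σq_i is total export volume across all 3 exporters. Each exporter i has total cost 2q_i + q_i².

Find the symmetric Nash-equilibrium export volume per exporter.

A representative exporter's profit is π_i = q_i(44 − 2Q) − 2q_i − q_i², with Q = q_i + Σ_{j≠i} q_j.
First-order condition: 42 − 6q_i − 2Σ_{j≠i} q_j = 0.
With identical exporters, set every q_j = q: then 42 − 6q − 4q = 0, i.e. q = 42/10 = 4.2.

4.2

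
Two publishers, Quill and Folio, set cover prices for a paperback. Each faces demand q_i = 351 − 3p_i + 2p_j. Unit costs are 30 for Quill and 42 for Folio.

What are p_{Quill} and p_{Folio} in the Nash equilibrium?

112.5, 117

Quill's profit: π = (p_{Quill} − 30)(351 − 3p_{Quill} + 2p_{Folio}).
∂π/∂p_{Quill} = 441 − 6p_{Quill} + 2p_{Folio} = 0 ⇒ p_{Quill} = 73.5 + (1/3)p_{Folio}.
Similarly p_{Folio} = 79.5 + (1/3)p_{Quill}.
Substituting the second reaction function into the first: p_{Quill} = 73.5 + (1/3)(79.5 + (1/3)p_{Quill}), which gives (8/9)p_{Quill} = 100 ⇒ p_{Quill} = 112.5.
Then p_{Folio} = 79.5 + (1/3)·112.5 = 117.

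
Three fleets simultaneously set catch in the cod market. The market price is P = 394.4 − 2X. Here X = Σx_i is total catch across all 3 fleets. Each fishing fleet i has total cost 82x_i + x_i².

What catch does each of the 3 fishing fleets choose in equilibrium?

A representative fishing fleet's profit is π_i = x_i(394.4 − 2X) − 82x_i − x_i², with X = x_i + Σ_{j≠i} x_j.
First-order condition: 312.4 − 6x_i − 2Σ_{j≠i} x_j = 0.
With identical fishing fleets, set every x_j = x: then 312.4 − 6x − 4x = 0, i.e. x = 312.4/10 = 31.24.

31.24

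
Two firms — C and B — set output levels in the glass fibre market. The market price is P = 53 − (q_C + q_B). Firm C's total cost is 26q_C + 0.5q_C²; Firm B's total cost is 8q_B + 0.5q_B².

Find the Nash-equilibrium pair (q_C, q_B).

4.5, 13.5

Firm C's profit: π = q_C(53 − (q_C + q_B)) − 26q_C − 0.5q_C².
∂π/∂q_C = 27 − 3q_C − q_B = 0, so q_C = 9 − (1/3)q_B.
By the same steps for B: q_B = 15 − (1/3)q_C.
Solving the two reaction functions simultaneously: (1 − (−1/3)(−1/3))q_C = 9 − (1/3)·15, so (8/9)q_C = 4 and q_C = 4.5.
Then q_B = 15 − (1/3)·4.5 = 13.5.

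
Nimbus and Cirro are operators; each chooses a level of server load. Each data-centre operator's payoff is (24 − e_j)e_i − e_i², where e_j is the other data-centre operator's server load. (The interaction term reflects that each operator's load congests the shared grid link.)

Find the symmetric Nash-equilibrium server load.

Nimbus's payoff is (24 − e_C)e_N − e_N².
∂π/∂e_N = 24 − e_C − 2e_N = 0, so e_N = 12 − 0.5e_C.
The game is symmetric, so in equilibrium e_C = e_N: the reaction function gives 1.5e_N = 12, hence e_N = 8.

8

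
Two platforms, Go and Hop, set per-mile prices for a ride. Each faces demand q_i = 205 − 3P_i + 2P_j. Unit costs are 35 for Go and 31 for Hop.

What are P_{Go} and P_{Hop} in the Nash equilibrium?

Go's profit: π = (P_{Go} − 35)(205 − 3P_{Go} + 2P_{Hop}).
∂π/∂P_{Go} = 310 − 6P_{Go} + 2P_{Hop} = 0 ⇒ P_{Go} = 155/3 + (1/3)P_{Hop}.
Similarly P_{Hop} = 149/3 + (1/3)P_{Go}.
Substituting the second reaction function into the first: P_{Go} = 155/3 + (1/3)(149/3 + (1/3)P_{Go}), which gives (8/9)P_{Go} = 614/9 ⇒ P_{Go} = 76.75.
Then P_{Hop} = 149/3 + (1/3)·76.75 = 75.25.

76.75, 75.25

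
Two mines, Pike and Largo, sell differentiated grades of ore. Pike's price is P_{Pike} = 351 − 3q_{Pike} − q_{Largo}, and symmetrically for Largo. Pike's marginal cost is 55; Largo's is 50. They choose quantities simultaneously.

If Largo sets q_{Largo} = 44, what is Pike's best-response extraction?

Mine Pike's profit: π = q_{Pike}(351 − 3q_{Pike} − q_{Largo}) − 55q_{Pike}.
∂π/∂q_{Pike} = 296 − 6q_{Pike} − q_{Largo} = 0 ⇒ q_{Pike} = 148/3 − (1/6)q_{Largo}.
At q_{Largo} = 44: q_{Pike} = 148/3 − (1/6)·44 = 42.

42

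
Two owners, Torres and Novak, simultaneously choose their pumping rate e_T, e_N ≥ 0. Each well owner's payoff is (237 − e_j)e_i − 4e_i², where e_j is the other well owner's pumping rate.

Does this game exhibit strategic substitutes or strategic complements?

Torres's payoff is (237 − e_N)e_T − 4e_T².
∂π/∂e_T = 237 − e_N − 8e_T = 0, so e_T = 29.625 − 0.125e_N.
The best-response slope de_T/de_N = −0.125 < 0: the reaction function is downward-sloping, so the choices are strategic substitutes.

strategic substitutes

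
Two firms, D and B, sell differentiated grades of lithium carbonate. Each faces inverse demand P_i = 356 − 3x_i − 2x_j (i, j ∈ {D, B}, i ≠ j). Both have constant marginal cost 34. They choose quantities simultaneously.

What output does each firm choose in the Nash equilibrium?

40.25

Firm D's profit: π = x_D(356 − 3x_D − 2x_B) − 34x_D.
∂π/∂x_D = 322 − 6x_D − 2x_B = 0 ⇒ x_D = 161/3 − (1/3)x_B.
By symmetry x_B = x_D; substituting into the reaction function, (4/3)x_D = 161/3 and x_D = 40.25.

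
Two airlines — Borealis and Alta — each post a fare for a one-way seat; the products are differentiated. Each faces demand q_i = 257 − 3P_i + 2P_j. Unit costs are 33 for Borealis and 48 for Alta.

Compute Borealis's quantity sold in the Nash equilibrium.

176.4375

Borealis's profit: π = (P_{Borealis} − 33)(257 − 3P_{Borealis} + 2P_{Alta}).
∂π/∂P_{Borealis} = 356 − 6P_{Borealis} + 2P_{Alta} = 0 ⇒ P_{Borealis} = 178/3 + (1/3)P_{Alta}.
Similarly P_{Alta} = 401/6 + (1/3)P_{Borealis}.
Solving the two reaction functions simultaneously: (1 − (1/3)(1/3))P_{Borealis} = 178/3 + (1/3)·(401/6), so (8/9)P_{Borealis} = 1469/18 and P_{Borealis} = 91.8125.
Then P_{Alta} = 401/6 + (1/3)·91.8125 = 97.4375.
q_{Borealis} = 257 − 3·91.8125 + 2·97.4375 = 176.4375.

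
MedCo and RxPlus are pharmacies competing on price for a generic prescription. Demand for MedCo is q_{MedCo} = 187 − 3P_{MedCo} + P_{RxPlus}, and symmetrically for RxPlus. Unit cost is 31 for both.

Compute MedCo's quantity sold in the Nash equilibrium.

MedCo's profit: π = (P_{MedCo} − 31)(187 − 3P_{MedCo} + P_{RxPlus}).
∂π/∂P_{MedCo} = 280 − 6P_{MedCo} + P_{RxPlus} = 0 ⇒ P_{MedCo} = 140/3 + (1/6)P_{RxPlus}.
By symmetry P_{RxPlus} = P_{MedCo}; substituting into the reaction function, (5/6)P_{MedCo} = 140/3 and P_{MedCo} = 56.
q_{MedCo} = 187 − 3·56 + 56 = 75.

75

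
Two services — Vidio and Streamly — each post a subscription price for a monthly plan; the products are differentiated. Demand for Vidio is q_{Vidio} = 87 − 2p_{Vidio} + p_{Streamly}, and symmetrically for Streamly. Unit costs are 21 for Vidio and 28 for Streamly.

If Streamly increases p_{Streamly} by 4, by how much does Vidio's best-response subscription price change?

Vidio's profit: π = (p_{Vidio} − 21)(87 − 2p_{Vidio} + p_{Streamly}).
∂π/∂p_{Vidio} = 129 − 4p_{Vidio} + p_{Streamly} = 0 ⇒ p_{Vidio} = 32.25 + 0.25p_{Streamly}.
The reaction-function slope is 0.25, so a 4-unit rise in p_{Streamly} moves p_{Vidio} by 0.25 × 4 = 1. Vidio's best response rises — the actions are strategic complements.

1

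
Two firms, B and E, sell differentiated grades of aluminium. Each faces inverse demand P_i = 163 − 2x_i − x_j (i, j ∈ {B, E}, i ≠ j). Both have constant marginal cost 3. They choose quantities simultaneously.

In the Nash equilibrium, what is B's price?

Firm B's profit: π = x_B(163 − 2x_B − x_E) − 3x_B.
∂π/∂x_B = 160 − 4x_B − x_E = 0 ⇒ x_B = 40 − 0.25x_E.
Setting x_B = x_E in the reaction function: x_B = 40 − 0.25x_B, so x_B = 40 / 1.25 = 32.
P_B = 163 − 2·32 − 32 = 67.

67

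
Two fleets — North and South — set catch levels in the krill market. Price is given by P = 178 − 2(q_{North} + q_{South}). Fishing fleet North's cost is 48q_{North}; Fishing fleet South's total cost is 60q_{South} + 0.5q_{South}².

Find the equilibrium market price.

Fishing fleet North's profit: π = q_{North}(178 − 2(q_{North} + q_{South})) − 48q_{North}.
∂π/∂q_{North} = 130 − 4q_{North} − 2q_{South} = 0, so q_{North} = 32.5 − 0.5q_{South}.
For South: ∂π/∂q_{South} = 118 − 5q_{South} − 2q_{North} = 0 ⇒ q_{South} = 23.6 − 0.4q_{North}.
Substituting the second reaction function into the first: q_{North} = 32.5 − 0.5(23.6 − 0.4q_{North}), which gives 0.8q_{North} = 20.7 ⇒ q_{North} = 25.875.
Then q_{South} = 23.6 − 0.4·25.875 = 13.25.
Equilibrium price: P = 178 − 2·39.125 = 99.75.

99.75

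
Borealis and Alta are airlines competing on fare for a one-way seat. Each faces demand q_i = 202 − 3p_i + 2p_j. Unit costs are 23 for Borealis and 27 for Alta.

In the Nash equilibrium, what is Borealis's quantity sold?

136.5

Borealis's profit: π = (p_{Borealis} − 23)(202 − 3p_{Borealis} + 2p_{Alta}).
∂π/∂p_{Borealis} = 271 − 6p_{Borealis} + 2p_{Alta} = 0 ⇒ p_{Borealis} = 271/6 + (1/3)p_{Alta}.
Similarly p_{Alta} = 283/6 + (1/3)p_{Borealis}.
Substituting the second reaction function into the first: p_{Borealis} = 271/6 + (1/3)(283/6 + (1/3)p_{Borealis}), which gives (8/9)p_{Borealis} = 548/9 ⇒ p_{Borealis} = 68.5.
Then p_{Alta} = 283/6 + (1/3)·68.5 = 70.
q_{Borealis} = 202 − 3·68.5 + 2·70 = 136.5.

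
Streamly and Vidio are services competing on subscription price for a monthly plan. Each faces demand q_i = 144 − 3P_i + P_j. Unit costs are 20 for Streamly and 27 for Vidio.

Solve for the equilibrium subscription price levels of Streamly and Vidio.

Streamly's profit: π = (P_{Streamly} − 20)(144 − 3P_{Streamly} + P_{Vidio}).
∂π/∂P_{Streamly} = 204 − 6P_{Streamly} + P_{Vidio} = 0 ⇒ P_{Streamly} = 34 + (1/6)P_{Vidio}.
Similarly P_{Vidio} = 37.5 + (1/6)P_{Streamly}.
Solving the two reaction functions simultaneously: (1 − (1/6)(1/6))P_{Streamly} = 34 + (1/6)·37.5, so (35/36)P_{Streamly} = 40.25 and P_{Streamly} = 41.4.
Then P_{Vidio} = 37.5 + (1/6)·41.4 = 44.4.

41.4, 44.4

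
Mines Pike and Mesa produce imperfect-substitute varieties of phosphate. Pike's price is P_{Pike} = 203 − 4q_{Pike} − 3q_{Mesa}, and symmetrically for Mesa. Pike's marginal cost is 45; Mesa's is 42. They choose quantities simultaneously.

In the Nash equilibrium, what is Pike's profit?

806.56

Mine Pike's profit: π = q_{Pike}(203 − 4q_{Pike} − 3q_{Mesa}) − 45q_{Pike}.
∂π/∂q_{Pike} = 158 − 8q_{Pike} − 3q_{Mesa} = 0 ⇒ q_{Pike} = 19.75 − 0.375q_{Mesa}.
Similarly q_{Mesa} = 20.125 − 0.375q_{Pike}.
Substituting the second reaction function into the first: q_{Pike} = 19.75 − 0.375(20.125 − 0.375q_{Pike}), which gives (55/64)q_{Pike} = 781/64 ⇒ q_{Pike} = 14.2.
Then q_{Mesa} = 20.125 − 0.375·14.2 = 14.8.
P_{Pike} = 203 − 4·14.2 − 3·14.8 = 101.8.
Profit = (101.8 − 45)·14.2 = 806.56.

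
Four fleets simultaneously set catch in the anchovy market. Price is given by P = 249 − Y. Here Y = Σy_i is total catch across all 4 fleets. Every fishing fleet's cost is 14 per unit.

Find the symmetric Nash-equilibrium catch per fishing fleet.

A representative fishing fleet's profit is π_i = y_i(249 − Y) − 14y_i, with Y = y_i + Σ_{j≠i} y_j.
First-order condition: 235 − 2y_i − Σ_{j≠i} y_j = 0.
In a symmetric equilibrium every fishing fleet chooses the same y, so Σ_{j≠i} y_j = 3y. The condition becomes 235 − 5y = 0, giving y = 235/5 = 47.

47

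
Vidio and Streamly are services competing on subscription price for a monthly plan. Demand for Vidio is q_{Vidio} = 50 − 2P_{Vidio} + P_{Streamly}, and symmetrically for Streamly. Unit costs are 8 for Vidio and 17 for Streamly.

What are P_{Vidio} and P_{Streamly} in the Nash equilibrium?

23.2, 26.8

Vidio's profit: π = (P_{Vidio} − 8)(50 − 2P_{Vidio} + P_{Streamly}).
∂π/∂P_{Vidio} = 66 − 4P_{Vidio} + P_{Streamly} = 0 ⇒ P_{Vidio} = 16.5 + 0.25P_{Streamly}.
Similarly P_{Streamly} = 21 + 0.25P_{Vidio}.
Solving the two reaction functions simultaneously: (1 − (0.25)(0.25))P_{Vidio} = 16.5 + 0.25·21, so 0.9375P_{Vidio} = 21.75 and P_{Vidio} = 23.2.
Then P_{Streamly} = 21 + 0.25·23.2 = 26.8.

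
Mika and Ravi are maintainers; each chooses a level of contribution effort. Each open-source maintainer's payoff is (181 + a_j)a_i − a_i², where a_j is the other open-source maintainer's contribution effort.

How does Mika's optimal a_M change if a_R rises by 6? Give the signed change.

3

Mika's payoff is (181 + a_R)a_M − a_M².
∂π/∂a_M = 181 + a_R − 2a_M = 0, so a_M = 90.5 + 0.5a_R.
The reaction-function slope is 0.5, so a 6-unit rise in a_R moves a_M by 0.5 × 6 = 3. Mika's best response rises — the actions are strategic complements.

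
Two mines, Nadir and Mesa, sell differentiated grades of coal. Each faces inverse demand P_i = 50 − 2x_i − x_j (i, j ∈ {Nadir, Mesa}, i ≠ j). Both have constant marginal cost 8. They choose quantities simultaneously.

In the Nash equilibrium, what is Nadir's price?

24.8

Mine Nadir's profit: π = x_{Nadir}(50 − 2x_{Nadir} − x_{Mesa}) − 8x_{Nadir}.
∂π/∂x_{Nadir} = 42 − 4x_{Nadir} − x_{Mesa} = 0 ⇒ x_{Nadir} = 10.5 − 0.25x_{Mesa}.
Setting x_{Nadir} = x_{Mesa} in the reaction function: x_{Nadir} = 10.5 − 0.25x_{Nadir}, so x_{Nadir} = 10.5 / 1.25 = 8.4.
P_{Nadir} = 50 − 2·8.4 − 8.4 = 24.8.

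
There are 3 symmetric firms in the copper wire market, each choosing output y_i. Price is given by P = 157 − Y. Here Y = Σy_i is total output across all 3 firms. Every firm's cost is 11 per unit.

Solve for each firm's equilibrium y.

36.5

A representative firm's profit is π_i = y_i(157 − Y) − 11y_i, with Y = y_i + Σ_{j≠i} y_j.
First-order condition: 146 − 2y_i − Σ_{j≠i} y_j = 0.
In a symmetric equilibrium every firm chooses the same y, so Σ_{j≠i} y_j = 2y. The condition becomes 146 − 4y = 0, giving y = 146/4 = 36.5.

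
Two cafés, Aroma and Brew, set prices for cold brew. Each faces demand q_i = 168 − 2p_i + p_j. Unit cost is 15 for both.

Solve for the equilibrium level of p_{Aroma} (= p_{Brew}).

66

Aroma's profit: π = (p_{Aroma} − 15)(168 − 2p_{Aroma} + p_{Brew}).
∂π/∂p_{Aroma} = 198 − 4p_{Aroma} + p_{Brew} = 0 ⇒ p_{Aroma} = 49.5 + 0.25p_{Brew}.
Setting p_{Aroma} = p_{Brew} in the reaction function: p_{Aroma} = 49.5 + 0.25p_{Aroma}, so p_{Aroma} = 49.5 / 0.75 = 66.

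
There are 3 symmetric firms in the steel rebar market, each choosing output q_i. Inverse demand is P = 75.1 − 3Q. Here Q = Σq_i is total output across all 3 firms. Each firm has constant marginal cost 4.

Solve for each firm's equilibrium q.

5.925

A representative firm's profit is π_i = q_i(75.1 − 3Q) − 4q_i, with Q = q_i + Σ_{j≠i} q_j.
First-order condition: 71.1 − 6q_i − 3Σ_{j≠i} q_j = 0.
With identical firms, set every q_j = q: then 71.1 − 6q − 6q = 0, i.e. q = 71.1/12 = 5.925.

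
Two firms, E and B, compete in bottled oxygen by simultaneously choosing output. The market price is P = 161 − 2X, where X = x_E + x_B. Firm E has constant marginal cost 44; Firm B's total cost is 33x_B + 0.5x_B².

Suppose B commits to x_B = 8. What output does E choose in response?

25.25

Firm E's profit: π = x_E(161 − 2(x_E + x_B)) − 44x_E.
∂π/∂x_E = 117 − 4x_E − 2x_B = 0, so x_E = 29.25 − 0.5x_B.
At x_B = 8: x_E = 29.25 − 0.5·8 = 25.25.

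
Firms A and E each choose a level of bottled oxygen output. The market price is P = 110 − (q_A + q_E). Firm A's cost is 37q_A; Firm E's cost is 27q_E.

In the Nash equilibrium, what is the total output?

Firm A's profit: π = q_A(110 − (q_A + q_E)) − 37q_A.
∂π/∂q_A = 73 − 2q_A − q_E = 0, so q_A = 36.5 − 0.5q_E.
By the same steps for E: q_E = 41.5 − 0.5q_A.
Substituting the second reaction function into the first: q_A = 36.5 − 0.5(41.5 − 0.5q_A), which gives 0.75q_A = 15.75 ⇒ q_A = 21.
Then q_E = 41.5 − 0.5·21 = 31.
Total output: 21 + 31 = 52.

52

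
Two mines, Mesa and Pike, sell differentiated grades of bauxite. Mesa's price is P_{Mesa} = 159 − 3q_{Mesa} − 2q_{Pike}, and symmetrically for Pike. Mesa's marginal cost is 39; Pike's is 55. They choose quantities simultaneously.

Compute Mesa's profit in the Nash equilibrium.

768

Mine Mesa's profit: π = q_{Mesa}(159 − 3q_{Mesa} − 2q_{Pike}) − 39q_{Mesa}.
∂π/∂q_{Mesa} = 120 − 6q_{Mesa} − 2q_{Pike} = 0 ⇒ q_{Mesa} = 20 − (1/3)q_{Pike}.
Similarly q_{Pike} = 52/3 − (1/3)q_{Mesa}.
Substituting the second reaction function into the first: q_{Mesa} = 20 − (1/3)(52/3 − (1/3)q_{Mesa}), which gives (8/9)q_{Mesa} = 128/9 ⇒ q_{Mesa} = 16.
Then q_{Pike} = 52/3 − (1/3)·16 = 12.
P_{Mesa} = 159 − 3·16 − 2·12 = 87.
Profit = (87 − 39)·16 = 768.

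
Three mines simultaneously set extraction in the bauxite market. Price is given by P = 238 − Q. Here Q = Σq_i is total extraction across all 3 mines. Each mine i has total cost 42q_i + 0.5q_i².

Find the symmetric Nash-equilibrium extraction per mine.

39.2

A representative mine's profit is π_i = q_i(238 − Q) − 42q_i − 0.5q_i², with Q = q_i + Σ_{j≠i} q_j.
First-order condition: 196 − 3q_i − Σ_{j≠i} q_j = 0.
With identical mines, set every q_j = q: then 196 − 3q − 2q = 0, i.e. q = 196/5 = 39.2.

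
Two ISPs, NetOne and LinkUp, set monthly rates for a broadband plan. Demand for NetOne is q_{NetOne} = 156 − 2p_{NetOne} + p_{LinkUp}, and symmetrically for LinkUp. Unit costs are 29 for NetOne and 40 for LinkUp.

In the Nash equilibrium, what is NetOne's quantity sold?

87.6

NetOne's profit: π = (p_{NetOne} − 29)(156 − 2p_{NetOne} + p_{LinkUp}).
∂π/∂p_{NetOne} = 214 − 4p_{NetOne} + p_{LinkUp} = 0 ⇒ p_{NetOne} = 53.5 + 0.25p_{LinkUp}.
Similarly p_{LinkUp} = 59 + 0.25p_{NetOne}.
Plugging p_{LinkUp} into NetOne's best response: p_{NetOne} = 53.5 + 0.25(59 + 0.25p_{NetOne}) ⇒ 0.9375p_{NetOne} = 68.25, so p_{NetOne} = 72.8.
Then p_{LinkUp} = 59 + 0.25·72.8 = 77.2.
q_{NetOne} = 156 − 2·72.8 + 77.2 = 87.6.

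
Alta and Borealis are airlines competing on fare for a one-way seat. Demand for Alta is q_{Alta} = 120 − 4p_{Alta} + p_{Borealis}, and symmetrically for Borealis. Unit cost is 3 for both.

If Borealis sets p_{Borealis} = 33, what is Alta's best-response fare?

20.625

Alta's profit: π = (p_{Alta} − 3)(120 − 4p_{Alta} + p_{Borealis}).
∂π/∂p_{Alta} = 132 − 8p_{Alta} + p_{Borealis} = 0 ⇒ p_{Alta} = 16.5 + 0.125p_{Borealis}.
At p_{Borealis} = 33: p_{Alta} = 16.5 + 0.125·33 = 20.625.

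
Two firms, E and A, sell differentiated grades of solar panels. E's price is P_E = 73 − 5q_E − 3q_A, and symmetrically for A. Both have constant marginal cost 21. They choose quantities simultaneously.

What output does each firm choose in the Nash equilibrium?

4

Firm E's profit: π = q_E(73 − 5q_E − 3q_A) − 21q_E.
∂π/∂q_E = 52 − 10q_E − 3q_A = 0 ⇒ q_E = 5.2 − 0.3q_A.
Setting q_E = q_A in the reaction function: q_E = 5.2 − 0.3q_E, so q_E = 5.2 / 1.3 = 4.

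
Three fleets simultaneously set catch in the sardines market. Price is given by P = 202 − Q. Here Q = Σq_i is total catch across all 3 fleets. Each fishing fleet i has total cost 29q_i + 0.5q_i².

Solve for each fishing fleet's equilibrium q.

A representative fishing fleet's profit is π_i = q_i(202 − Q) − 29q_i − 0.5q_i², with Q = q_i + Σ_{j≠i} q_j.
First-order condition: 173 − 3q_i − Σ_{j≠i} q_j = 0.
Imposing symmetry (q_j = q for all j) turns Σ_{j≠i} q_j into 2q, so 173 = 5q and q = 34.6.

34.6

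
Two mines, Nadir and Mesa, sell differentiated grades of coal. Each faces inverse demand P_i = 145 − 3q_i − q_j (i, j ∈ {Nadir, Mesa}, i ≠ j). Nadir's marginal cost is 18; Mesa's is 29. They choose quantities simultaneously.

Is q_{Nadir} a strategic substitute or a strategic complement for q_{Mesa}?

Mine Nadir's profit: π = q_{Nadir}(145 − 3q_{Nadir} − q_{Mesa}) − 18q_{Nadir}.
∂π/∂q_{Nadir} = 127 − 6q_{Nadir} − q_{Mesa} = 0 ⇒ q_{Nadir} = 127/6 − (1/6)q_{Mesa}.
The best-response slope dq_{Nadir}/dq_{Mesa} = −1/6 < 0: the reaction function is downward-sloping, so the choices are strategic substitutes.

strategic substitutes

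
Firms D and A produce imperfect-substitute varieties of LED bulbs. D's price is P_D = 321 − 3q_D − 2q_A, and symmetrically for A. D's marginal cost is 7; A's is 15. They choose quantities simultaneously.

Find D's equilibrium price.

Firm D's profit: π = q_D(321 − 3q_D − 2q_A) − 7q_D.
∂π/∂q_D = 314 − 6q_D − 2q_A = 0 ⇒ q_D = 157/3 − (1/3)q_A.
Similarly q_A = 51 − (1/3)q_D.
Plugging q_A into D's best response: q_D = 157/3 − (1/3)(51 − (1/3)q_D) ⇒ (8/9)q_D = 106/3, so q_D = 39.75.
Then q_A = 51 − (1/3)·39.75 = 37.75.
P_D = 321 − 3·39.75 − 2·37.75 = 126.25.

126.25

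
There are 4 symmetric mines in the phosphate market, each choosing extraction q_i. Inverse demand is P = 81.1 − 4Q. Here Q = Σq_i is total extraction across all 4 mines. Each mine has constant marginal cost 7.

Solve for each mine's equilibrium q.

A representative mine's profit is π_i = q_i(81.1 − 4Q) − 7q_i, with Q = q_i + Σ_{j≠i} q_j.
First-order condition: 74.1 − 8q_i − 4Σ_{j≠i} q_j = 0.
With identical mines, set every q_j = q: then 74.1 − 8q − 12q = 0, i.e. q = 74.1/20 = 3.705.

3.705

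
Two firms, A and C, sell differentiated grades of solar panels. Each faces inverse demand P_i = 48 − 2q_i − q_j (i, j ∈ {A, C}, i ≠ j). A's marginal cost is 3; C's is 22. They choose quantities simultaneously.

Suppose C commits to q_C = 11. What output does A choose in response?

8.5

Firm A's profit: π = q_A(48 − 2q_A − q_C) − 3q_A.
∂π/∂q_A = 45 − 4q_A − q_C = 0 ⇒ q_A = 11.25 − 0.25q_C.
At q_C = 11: q_A = 11.25 − 0.25·11 = 8.5.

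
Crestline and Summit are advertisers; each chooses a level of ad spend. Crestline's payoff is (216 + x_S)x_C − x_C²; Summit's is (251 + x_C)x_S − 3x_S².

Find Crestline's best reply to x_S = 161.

Expanding Crestline's payoff: 216x_C + x_Sx_C − x_C².
∂π/∂x_C = 216 + x_S − 2x_C = 0, so x_C = 108 + 0.5x_S.
At x_S = 161: x_C = 108 + 0.5·161 = 188.5.

188.5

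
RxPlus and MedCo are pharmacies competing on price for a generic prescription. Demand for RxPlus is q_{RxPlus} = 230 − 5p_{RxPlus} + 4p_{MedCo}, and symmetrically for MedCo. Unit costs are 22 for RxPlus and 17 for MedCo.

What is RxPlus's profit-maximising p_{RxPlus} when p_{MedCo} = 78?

RxPlus's profit: π = (p_{RxPlus} − 22)(230 − 5p_{RxPlus} + 4p_{MedCo}).
∂π/∂p_{RxPlus} = 340 − 10p_{RxPlus} + 4p_{MedCo} = 0 ⇒ p_{RxPlus} = 34 + 0.4p_{MedCo}.
At p_{MedCo} = 78: p_{RxPlus} = 34 + 0.4·78 = 65.2.

65.2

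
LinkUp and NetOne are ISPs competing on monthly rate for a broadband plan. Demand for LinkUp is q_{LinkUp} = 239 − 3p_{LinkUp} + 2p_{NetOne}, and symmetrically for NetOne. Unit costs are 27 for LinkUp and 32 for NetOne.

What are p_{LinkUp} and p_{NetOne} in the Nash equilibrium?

80.9375, 82.8125

LinkUp's profit: π = (p_{LinkUp} − 27)(239 − 3p_{LinkUp} + 2p_{NetOne}).
∂π/∂p_{LinkUp} = 320 − 6p_{LinkUp} + 2p_{NetOne} = 0 ⇒ p_{LinkUp} = 160/3 + (1/3)p_{NetOne}.
Similarly p_{NetOne} = 335/6 + (1/3)p_{LinkUp}.
Plugging p_{NetOne} into LinkUp's best response: p_{LinkUp} = 160/3 + (1/3)(335/6 + (1/3)p_{LinkUp}) ⇒ (8/9)p_{LinkUp} = 1295/18, so p_{LinkUp} = 80.9375.
Then p_{NetOne} = 335/6 + (1/3)·80.9375 = 82.8125.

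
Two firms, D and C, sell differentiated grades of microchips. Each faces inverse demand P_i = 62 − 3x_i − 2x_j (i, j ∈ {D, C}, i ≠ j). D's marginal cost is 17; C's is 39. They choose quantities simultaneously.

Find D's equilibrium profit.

147

Firm D's profit: π = x_D(62 − 3x_D − 2x_C) − 17x_D.
∂π/∂x_D = 45 − 6x_D − 2x_C = 0 ⇒ x_D = 7.5 − (1/3)x_C.
Similarly x_C = 23/6 − (1/3)x_D.
Plugging x_C into D's best response: x_D = 7.5 − (1/3)(23/6 − (1/3)x_D) ⇒ (8/9)x_D = 56/9, so x_D = 7.
Then x_C = 23/6 − (1/3)·7 = 1.5.
P_D = 62 − 3·7 − 2·1.5 = 38.
Profit = (38 − 17)·7 = 147.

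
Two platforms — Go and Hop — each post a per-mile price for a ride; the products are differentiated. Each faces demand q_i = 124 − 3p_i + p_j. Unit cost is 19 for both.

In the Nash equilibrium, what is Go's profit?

Go's profit: π = (p_{Go} − 19)(124 − 3p_{Go} + p_{Hop}).
∂π/∂p_{Go} = 181 − 6p_{Go} + p_{Hop} = 0 ⇒ p_{Go} = 181/6 + (1/6)p_{Hop}.
The game is symmetric, so in equilibrium p_{Hop} = p_{Go}: the reaction function gives (5/6)p_{Go} = 181/6, hence p_{Go} = 36.2.
q_{Go} = 124 − 3·36.2 + 36.2 = 51.6.
Profit = (36.2 − 19)·51.6 = 887.52.

887.52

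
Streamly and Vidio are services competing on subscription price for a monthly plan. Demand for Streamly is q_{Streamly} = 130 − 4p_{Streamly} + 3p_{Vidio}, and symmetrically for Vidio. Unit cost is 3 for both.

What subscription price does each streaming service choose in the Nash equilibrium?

Streamly's profit: π = (p_{Streamly} − 3)(130 − 4p_{Streamly} + 3p_{Vidio}).
∂π/∂p_{Streamly} = 142 − 8p_{Streamly} + 3p_{Vidio} = 0 ⇒ p_{Streamly} = 17.75 + 0.375p_{Vidio}.
Setting p_{Streamly} = p_{Vidio} in the reaction function: p_{Streamly} = 17.75 + 0.375p_{Streamly}, so p_{Streamly} = 17.75 / 0.625 = 28.4.

28.4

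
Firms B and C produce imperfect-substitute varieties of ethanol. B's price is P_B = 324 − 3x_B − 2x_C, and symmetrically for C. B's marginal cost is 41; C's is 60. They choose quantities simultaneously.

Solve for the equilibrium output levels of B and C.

36.5625, 31.8125

Firm B's profit: π = x_B(324 − 3x_B − 2x_C) − 41x_B.
∂π/∂x_B = 283 − 6x_B − 2x_C = 0 ⇒ x_B = 283/6 − (1/3)x_C.
Similarly x_C = 44 − (1/3)x_B.
Solving the two reaction functions simultaneously: (1 − (−1/3)(−1/3))x_B = 283/6 − (1/3)·44, so (8/9)x_B = 32.5 and x_B = 36.5625.
Then x_C = 44 − (1/3)·36.5625 = 31.8125.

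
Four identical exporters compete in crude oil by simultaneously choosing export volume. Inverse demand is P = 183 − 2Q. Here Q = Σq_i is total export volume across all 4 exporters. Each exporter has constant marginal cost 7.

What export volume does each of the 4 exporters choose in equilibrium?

A representative exporter's profit is π_i = q_i(183 − 2Q) − 7q_i, with Q = q_i + Σ_{j≠i} q_j.
First-order condition: 176 − 4q_i − 2Σ_{j≠i} q_j = 0.
In a symmetric equilibrium every exporter chooses the same q, so Σ_{j≠i} q_j = 3q. The condition becomes 176 − 10q = 0, giving q = 176/10 = 17.6.

17.6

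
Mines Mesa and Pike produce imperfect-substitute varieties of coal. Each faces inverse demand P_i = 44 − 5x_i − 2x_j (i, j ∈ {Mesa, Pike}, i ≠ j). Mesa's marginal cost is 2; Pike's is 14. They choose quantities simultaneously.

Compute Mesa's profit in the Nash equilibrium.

70.3125

Mine Mesa's profit: π = x_{Mesa}(44 − 5x_{Mesa} − 2x_{Pike}) − 2x_{Mesa}.
∂π/∂x_{Mesa} = 42 − 10x_{Mesa} − 2x_{Pike} = 0 ⇒ x_{Mesa} = 4.2 − 0.2x_{Pike}.
Similarly x_{Pike} = 3 − 0.2x_{Mesa}.
Substituting the second reaction function into the first: x_{Mesa} = 4.2 − 0.2(3 − 0.2x_{Mesa}), which gives 0.96x_{Mesa} = 3.6 ⇒ x_{Mesa} = 3.75.
Then x_{Pike} = 3 − 0.2·3.75 = 2.25.
P_{Mesa} = 44 − 5·3.75 − 2·2.25 = 20.75.
Profit = (20.75 − 2)·3.75 = 70.3125.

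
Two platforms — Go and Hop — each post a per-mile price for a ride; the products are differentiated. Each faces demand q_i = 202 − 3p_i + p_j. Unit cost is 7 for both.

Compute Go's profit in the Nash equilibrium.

Go's profit: π = (p_{Go} − 7)(202 − 3p_{Go} + p_{Hop}).
∂π/∂p_{Go} = 223 − 6p_{Go} + p_{Hop} = 0 ⇒ p_{Go} = 223/6 + (1/6)p_{Hop}.
The game is symmetric, so in equilibrium p_{Hop} = p_{Go}: the reaction function gives (5/6)p_{Go} = 223/6, hence p_{Go} = 44.6.
q_{Go} = 202 − 3·44.6 + 44.6 = 112.8.
Profit = (44.6 − 7)·112.8 = 4241.28.

4241.28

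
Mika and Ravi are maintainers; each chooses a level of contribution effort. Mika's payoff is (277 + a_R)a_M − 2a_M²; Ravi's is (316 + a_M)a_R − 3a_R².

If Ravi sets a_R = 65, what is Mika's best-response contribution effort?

85.5

Expanding Mika's payoff: 277a_M + a_Ra_M − 2a_M².
∂π/∂a_M = 277 + a_R − 4a_M = 0, so a_M = 69.25 + 0.25a_R.
At a_R = 65: a_M = 69.25 + 0.25·65 = 85.5.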